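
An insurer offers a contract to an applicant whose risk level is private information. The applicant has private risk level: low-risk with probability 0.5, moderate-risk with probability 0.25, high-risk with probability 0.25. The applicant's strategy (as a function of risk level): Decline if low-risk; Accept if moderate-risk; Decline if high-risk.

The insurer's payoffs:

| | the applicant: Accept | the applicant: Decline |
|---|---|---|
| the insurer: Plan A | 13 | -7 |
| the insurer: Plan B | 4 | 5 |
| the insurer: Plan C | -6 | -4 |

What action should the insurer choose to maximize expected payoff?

Compute the insurer's expected payoff for each action, taking the expectation over the applicant's type.
E[Plan A] = 0.5·(-7) + 0.25·(13) + 0.25·(-7) = -2
E[Plan B] = 0.5·(5) + 0.25·(4) + 0.25·(5) = 4.75
E[Plan C] = 0.5·(-4) + 0.25·(-6) + 0.25·(-4) = -4.5
Best response: Plan B (4.75 is the largest).

Plan B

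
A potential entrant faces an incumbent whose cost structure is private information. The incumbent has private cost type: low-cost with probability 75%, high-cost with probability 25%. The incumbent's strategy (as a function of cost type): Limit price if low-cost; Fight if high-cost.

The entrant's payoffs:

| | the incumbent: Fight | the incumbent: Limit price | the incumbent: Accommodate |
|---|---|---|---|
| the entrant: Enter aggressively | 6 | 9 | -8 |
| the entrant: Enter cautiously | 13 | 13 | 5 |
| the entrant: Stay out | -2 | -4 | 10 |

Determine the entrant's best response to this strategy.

Enter cautiously

Compute the entrant's expected payoff for each action, taking the expectation over the incumbent's type.
E[Enter aggressively] = 0.75·(9) + 0.25·(6) = 8.25
E[Enter cautiously] = 0.75·(13) + 0.25·(13) = 13
E[Stay out] = 0.75·(-4) + 0.25·(-2) = -3.5
Best response: Enter cautiously (13 is the largest).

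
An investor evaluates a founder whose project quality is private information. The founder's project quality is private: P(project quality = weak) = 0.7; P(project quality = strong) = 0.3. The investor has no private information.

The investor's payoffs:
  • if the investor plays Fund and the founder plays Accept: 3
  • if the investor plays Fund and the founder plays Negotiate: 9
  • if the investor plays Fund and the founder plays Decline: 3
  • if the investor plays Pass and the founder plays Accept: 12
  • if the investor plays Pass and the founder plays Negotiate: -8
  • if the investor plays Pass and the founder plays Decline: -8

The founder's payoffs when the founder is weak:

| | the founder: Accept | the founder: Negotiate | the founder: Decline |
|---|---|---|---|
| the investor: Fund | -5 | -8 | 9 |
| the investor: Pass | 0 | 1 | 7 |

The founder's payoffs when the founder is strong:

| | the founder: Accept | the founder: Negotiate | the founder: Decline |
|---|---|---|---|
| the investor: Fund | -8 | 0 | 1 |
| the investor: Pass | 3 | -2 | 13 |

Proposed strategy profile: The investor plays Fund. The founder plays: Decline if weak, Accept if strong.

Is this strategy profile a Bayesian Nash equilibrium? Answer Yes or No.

No

The investor plays Fund: E[Fund] = 0.7·(3) + 0.3·(3) = 3; E[Pass] = -2. Best-responding. ✓
The founder (project quality weak), facing Fund: Accept gives -5, Negotiate gives -8, Decline gives 9. Proposed Decline is best. ✓
The founder (project quality strong), facing Fund: Accept gives -8, Negotiate gives 0, Decline gives 1. Proposed Accept is not best — profitable deviation exists. ✗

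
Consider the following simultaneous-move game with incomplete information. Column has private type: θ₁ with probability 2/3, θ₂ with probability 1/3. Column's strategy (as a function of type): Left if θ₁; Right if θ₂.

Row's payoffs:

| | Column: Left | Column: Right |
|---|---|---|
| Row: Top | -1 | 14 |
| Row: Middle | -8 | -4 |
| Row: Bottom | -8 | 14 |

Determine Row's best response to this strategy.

E[Top] = 2/3·(-1) + 1/3·(14) = 4
E[Middle] = 2/3·(-8) + 1/3·(-4) = -20/3
E[Bottom] = 2/3·(-8) + 1/3·(14) = -2/3
Best response: Top (4 is the largest).

Top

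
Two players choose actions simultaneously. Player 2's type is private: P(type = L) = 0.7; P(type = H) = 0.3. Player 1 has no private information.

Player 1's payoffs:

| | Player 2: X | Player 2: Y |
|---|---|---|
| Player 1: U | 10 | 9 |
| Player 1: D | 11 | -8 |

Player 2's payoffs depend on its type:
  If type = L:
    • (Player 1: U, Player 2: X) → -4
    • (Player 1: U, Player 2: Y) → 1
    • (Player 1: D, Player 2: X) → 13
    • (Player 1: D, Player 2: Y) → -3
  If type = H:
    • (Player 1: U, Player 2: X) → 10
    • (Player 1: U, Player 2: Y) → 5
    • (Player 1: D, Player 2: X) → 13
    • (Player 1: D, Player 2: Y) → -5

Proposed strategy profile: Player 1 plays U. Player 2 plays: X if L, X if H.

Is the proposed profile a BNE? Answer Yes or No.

No

A profile is a BNE iff every type of every player is best-responding given beliefs about the other side.
Player 1 plays U: E[U] = 0.7·(10) + 0.3·(10) = 10; E[D] = 11. Not best-responding. ✗
Player 2 (type L), facing U: X gives -4, Y gives 1. Proposed X is not best — profitable deviation exists. ✗
Player 2 (type H), facing U: X gives 10, Y gives 5. Proposed X is best. ✓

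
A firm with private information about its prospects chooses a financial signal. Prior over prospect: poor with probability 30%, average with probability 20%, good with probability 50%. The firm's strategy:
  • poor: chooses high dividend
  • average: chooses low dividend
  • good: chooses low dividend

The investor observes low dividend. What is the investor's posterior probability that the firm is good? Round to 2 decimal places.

P(low dividend) = 0.3·0 + 0.2·1 + 0.5·1 = 0.7
P(good | low dividend) = (0.5·1) / 0.7 = 0.5 / 0.7 = 0.714286

0.71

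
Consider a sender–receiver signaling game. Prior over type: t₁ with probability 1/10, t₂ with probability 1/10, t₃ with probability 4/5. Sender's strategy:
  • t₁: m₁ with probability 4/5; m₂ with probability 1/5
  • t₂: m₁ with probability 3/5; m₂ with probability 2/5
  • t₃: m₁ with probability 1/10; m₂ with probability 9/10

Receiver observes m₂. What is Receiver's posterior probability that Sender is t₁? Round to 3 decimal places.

Apply Bayes' rule using the sender's strategy as the likelihood.
P(m₂) = (1/10)·(1/5) + (1/10)·(2/5) + (4/5)·(9/10) = 39/50
P(t₁ | m₂) = ((1/10)·(1/5)) / (39/50) = (1/50) / (39/50) = 1/39

0.026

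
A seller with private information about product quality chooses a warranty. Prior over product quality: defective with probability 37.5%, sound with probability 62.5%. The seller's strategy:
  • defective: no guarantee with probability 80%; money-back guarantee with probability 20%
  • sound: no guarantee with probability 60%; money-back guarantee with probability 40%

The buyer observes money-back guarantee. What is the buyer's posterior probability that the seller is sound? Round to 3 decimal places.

0.769

P(money-back guarantee) = 0.375·0.2 + 0.625·0.4 = 0.325
P(sound | money-back guarantee) = (0.625·0.4) / 0.325 = 0.25 / 0.325 = 0.769231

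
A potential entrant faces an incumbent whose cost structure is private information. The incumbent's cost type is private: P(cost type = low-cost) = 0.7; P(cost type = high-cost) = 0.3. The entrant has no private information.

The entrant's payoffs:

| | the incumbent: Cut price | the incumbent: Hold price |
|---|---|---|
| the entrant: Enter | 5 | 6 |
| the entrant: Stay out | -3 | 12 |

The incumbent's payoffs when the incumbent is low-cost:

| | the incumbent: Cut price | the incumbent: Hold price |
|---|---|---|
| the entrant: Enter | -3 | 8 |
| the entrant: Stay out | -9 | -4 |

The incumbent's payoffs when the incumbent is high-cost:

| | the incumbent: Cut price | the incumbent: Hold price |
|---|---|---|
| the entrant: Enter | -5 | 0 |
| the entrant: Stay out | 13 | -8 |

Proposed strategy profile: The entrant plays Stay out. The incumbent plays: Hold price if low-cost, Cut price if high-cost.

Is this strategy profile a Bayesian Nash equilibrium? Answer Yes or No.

Yes

The entrant plays Stay out: E[Stay out] = 0.7·(12) + 0.3·(-3) = 7.5; E[Enter] = 5.7. Best-responding. ✓
The incumbent (cost type low-cost), facing Stay out: Cut price gives -9, Hold price gives -4. Proposed Hold price is best. ✓
The incumbent (cost type high-cost), facing Stay out: Cut price gives 13, Hold price gives -8. Proposed Cut price is best. ✓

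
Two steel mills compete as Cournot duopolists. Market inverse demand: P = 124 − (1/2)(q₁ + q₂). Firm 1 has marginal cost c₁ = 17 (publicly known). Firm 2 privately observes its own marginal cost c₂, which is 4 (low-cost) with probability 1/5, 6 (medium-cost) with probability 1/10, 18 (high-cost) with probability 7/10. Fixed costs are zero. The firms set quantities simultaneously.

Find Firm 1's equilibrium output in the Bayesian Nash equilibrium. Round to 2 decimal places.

69.33

Firm 2 with cost c maximizes (124 − (1/2)(q₁+q₂) − c)·q₂, giving q₂(c) = (124 − c − (1/2)q₁).
E[c₂] = 1/5·4 + 1/10·6 + 7/10·18 = 14
Firm 1's FOC against E[q₂] yields q₁ = (124 − 2·17 + E[c₂])/(3/2) = (124 − 34 + 14)/(3/2) = 69.3333.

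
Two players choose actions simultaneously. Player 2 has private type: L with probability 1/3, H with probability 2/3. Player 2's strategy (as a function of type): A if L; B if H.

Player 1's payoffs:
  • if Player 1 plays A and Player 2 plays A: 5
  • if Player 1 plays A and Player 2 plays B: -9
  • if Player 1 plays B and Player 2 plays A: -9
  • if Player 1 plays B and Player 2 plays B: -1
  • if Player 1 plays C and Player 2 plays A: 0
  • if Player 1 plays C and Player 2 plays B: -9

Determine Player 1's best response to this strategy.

B

Compute Player 1's expected payoff for each action, taking the expectation over Player 2's type.
E[A] = 1/3·(5) + 2/3·(-9) = -13/3
E[B] = 1/3·(-9) + 2/3·(-1) = -11/3
E[C] = 1/3·(0) + 2/3·(-9) = -6
Best response: B (-11/3 is the largest).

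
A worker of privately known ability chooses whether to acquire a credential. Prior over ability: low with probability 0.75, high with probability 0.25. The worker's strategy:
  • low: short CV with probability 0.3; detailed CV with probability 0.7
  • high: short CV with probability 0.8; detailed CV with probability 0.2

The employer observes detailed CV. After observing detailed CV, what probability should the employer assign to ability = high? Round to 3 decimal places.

0.087

P(detailed CV) = 0.75·0.7 + 0.25·0.2 = 0.575
P(high | detailed CV) = (0.25·0.2) / 0.575 = 0.05 / 0.575 = 0.0869565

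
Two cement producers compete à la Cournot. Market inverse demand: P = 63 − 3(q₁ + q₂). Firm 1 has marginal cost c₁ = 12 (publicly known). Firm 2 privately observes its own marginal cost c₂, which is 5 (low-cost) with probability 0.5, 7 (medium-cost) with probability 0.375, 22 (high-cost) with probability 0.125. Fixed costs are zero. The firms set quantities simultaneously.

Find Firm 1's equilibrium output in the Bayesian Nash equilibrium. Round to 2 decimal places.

5.21

Type-c best response for Firm 2: q₂(c) = (63 − c)/6 − q₁/2.
Firm 1 maximizes expected profit; its first-order condition is 63 − 6q₁ − 3E[q₂] − 12 = 0.
Substituting E[q₂] and solving: E[c₂] = 7.875, so q₁ = (63 − 2·12 + 7.875)/9 = 5.20833.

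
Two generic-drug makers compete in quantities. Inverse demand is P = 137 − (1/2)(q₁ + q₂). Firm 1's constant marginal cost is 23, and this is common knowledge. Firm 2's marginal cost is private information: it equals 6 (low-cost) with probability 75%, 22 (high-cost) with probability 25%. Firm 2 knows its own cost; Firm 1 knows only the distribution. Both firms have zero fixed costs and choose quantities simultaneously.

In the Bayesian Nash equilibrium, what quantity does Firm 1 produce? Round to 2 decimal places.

67.33

Firm 2 with cost c maximizes (137 − (1/2)(q₁+q₂) − c)·q₂, giving q₂(c) = (137 − c − (1/2)q₁).
E[c₂] = 0.75·6 + 0.25·22 = 10
Firm 1's FOC against E[q₂] yields q₁ = (137 − 2·23 + E[c₂])/(3/2) = (137 − 46 + 10)/(3/2) = 67.3333.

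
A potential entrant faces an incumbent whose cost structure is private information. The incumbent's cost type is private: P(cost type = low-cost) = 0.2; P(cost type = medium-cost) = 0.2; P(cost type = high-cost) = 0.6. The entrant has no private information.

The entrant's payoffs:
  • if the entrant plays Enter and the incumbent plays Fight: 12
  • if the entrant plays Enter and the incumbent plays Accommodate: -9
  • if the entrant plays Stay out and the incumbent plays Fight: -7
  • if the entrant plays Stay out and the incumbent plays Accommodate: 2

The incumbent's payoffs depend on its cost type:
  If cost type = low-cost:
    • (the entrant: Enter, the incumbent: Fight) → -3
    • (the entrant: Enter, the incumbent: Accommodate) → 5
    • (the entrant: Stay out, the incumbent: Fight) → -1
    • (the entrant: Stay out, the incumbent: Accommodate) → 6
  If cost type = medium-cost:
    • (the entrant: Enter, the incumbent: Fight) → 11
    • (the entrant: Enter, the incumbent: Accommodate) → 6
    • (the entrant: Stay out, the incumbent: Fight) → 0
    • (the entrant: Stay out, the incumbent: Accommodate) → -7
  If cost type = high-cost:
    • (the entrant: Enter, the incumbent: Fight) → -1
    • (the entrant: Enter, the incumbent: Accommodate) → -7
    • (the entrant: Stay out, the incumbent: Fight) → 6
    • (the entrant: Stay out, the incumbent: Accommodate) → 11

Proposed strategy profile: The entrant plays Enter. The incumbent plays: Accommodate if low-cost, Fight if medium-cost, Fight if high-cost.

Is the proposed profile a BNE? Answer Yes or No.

The entrant plays Enter: E[Enter] = 0.2·(-9) + 0.2·(12) + 0.6·(12) = 7.8; E[Stay out] = -5.2. Best-responding. ✓
The incumbent (cost type low-cost), facing Enter: Fight gives -3, Accommodate gives 5. Proposed Accommodate is best. ✓
The incumbent (cost type medium-cost), facing Enter: Fight gives 11, Accommodate gives 6. Proposed Fight is best. ✓
The incumbent (cost type high-cost), facing Enter: Fight gives -1, Accommodate gives -7. Proposed Fight is best. ✓

Yes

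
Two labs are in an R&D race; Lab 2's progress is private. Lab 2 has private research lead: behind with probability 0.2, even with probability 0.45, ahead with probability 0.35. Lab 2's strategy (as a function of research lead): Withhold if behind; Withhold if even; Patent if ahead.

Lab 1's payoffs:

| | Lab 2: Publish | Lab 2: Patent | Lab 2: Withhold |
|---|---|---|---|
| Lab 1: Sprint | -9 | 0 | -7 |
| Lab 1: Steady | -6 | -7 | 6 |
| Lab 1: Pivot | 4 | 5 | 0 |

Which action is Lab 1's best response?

Pivot

E[Sprint] = 0.2·(-7) + 0.45·(-7) + 0.35·(0) = -4.55
E[Steady] = 0.2·(6) + 0.45·(6) + 0.35·(-7) = 1.45
E[Pivot] = 0.2·(0) + 0.45·(0) + 0.35·(5) = 1.75
Best response: Pivot (1.75 is the largest).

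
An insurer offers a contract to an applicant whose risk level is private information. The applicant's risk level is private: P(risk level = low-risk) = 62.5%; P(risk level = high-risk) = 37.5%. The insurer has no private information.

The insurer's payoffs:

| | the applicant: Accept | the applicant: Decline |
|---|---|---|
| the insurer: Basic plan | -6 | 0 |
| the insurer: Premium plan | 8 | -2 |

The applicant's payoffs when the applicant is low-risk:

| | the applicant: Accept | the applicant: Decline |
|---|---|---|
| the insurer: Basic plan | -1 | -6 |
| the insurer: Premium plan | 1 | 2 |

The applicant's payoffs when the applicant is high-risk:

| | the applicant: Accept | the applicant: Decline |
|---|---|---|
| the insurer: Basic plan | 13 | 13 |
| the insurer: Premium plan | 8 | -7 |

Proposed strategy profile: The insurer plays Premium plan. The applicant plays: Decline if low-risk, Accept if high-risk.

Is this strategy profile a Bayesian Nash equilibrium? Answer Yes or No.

Yes

A profile is a BNE iff every type of every player is best-responding given beliefs about the other side.
The insurer plays Premium plan: E[Premium plan] = 0.625·(-2) + 0.375·(8) = 1.75; E[Basic plan] = -2.25. Best-responding. ✓
The applicant (risk level low-risk), facing Premium plan: Accept gives 1, Decline gives 2. Proposed Decline is best. ✓
The applicant (risk level high-risk), facing Premium plan: Accept gives 8, Decline gives -7. Proposed Accept is best. ✓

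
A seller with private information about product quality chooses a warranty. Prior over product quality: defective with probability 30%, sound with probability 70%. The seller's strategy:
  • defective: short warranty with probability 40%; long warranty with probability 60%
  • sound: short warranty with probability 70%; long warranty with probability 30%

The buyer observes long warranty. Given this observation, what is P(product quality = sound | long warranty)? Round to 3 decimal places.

0.538

P(long warranty) = 0.3·0.6 + 0.7·0.3 = 0.39
P(sound | long warranty) = (0.7·0.3) / 0.39 = 0.21 / 0.39 = 0.538462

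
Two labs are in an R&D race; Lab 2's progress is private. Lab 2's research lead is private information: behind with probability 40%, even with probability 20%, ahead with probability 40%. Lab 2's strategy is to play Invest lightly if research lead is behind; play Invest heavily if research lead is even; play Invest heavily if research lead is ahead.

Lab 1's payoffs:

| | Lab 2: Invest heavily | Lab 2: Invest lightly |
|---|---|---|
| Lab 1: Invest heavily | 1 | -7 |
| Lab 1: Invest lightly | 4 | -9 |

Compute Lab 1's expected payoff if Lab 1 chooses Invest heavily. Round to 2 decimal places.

-2.20

E[Invest heavily] = 0.4·(-7) + 0.2·1 + 0.4·1 = (-2.8) + 0.2 + 0.4 = -2.2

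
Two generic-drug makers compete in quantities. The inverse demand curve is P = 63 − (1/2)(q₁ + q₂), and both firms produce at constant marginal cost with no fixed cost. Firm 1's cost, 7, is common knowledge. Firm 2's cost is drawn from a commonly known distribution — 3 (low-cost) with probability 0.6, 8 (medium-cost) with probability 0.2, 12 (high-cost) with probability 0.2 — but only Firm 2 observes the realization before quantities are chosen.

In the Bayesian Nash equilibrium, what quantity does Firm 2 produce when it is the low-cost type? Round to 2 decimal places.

41.73

Firm 2 with cost c maximizes (63 − (1/2)(q₁+q₂) − c)·q₂, giving q₂(c) = (63 − c − (1/2)q₁).
E[c₂] = 0.6·3 + 0.2·8 + 0.2·12 = 5.8
Firm 1's FOC against E[q₂] yields q₁ = (63 − 2·7 + E[c₂])/(3/2) = (63 − 14 + 5.8)/(3/2) = 36.5333.
q₂(low-cost) = (63 − 3 − (1/2)·36.5333) = 41.7333.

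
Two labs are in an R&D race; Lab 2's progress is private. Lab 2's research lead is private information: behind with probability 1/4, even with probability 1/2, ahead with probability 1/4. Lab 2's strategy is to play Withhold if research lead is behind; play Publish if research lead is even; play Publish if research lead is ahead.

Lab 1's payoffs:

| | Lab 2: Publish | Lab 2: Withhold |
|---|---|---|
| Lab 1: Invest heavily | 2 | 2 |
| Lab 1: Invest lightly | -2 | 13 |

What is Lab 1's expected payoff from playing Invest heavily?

2

E[Invest heavily] = 1/4·2 + 1/2·2 + 1/4·2 = 1/2 + 1 + 1/2 = 2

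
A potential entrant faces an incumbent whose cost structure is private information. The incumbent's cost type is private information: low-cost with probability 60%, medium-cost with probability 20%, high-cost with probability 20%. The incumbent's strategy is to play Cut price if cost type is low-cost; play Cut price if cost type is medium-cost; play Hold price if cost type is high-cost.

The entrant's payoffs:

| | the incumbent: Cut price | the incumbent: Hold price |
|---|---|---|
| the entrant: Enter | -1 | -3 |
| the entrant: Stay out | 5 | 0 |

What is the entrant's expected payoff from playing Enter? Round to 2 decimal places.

E[Enter] = 0.6·(-1) + 0.2·(-1) + 0.2·(-3) = (-0.6) + (-0.2) + (-0.6) = -1.4

-1.40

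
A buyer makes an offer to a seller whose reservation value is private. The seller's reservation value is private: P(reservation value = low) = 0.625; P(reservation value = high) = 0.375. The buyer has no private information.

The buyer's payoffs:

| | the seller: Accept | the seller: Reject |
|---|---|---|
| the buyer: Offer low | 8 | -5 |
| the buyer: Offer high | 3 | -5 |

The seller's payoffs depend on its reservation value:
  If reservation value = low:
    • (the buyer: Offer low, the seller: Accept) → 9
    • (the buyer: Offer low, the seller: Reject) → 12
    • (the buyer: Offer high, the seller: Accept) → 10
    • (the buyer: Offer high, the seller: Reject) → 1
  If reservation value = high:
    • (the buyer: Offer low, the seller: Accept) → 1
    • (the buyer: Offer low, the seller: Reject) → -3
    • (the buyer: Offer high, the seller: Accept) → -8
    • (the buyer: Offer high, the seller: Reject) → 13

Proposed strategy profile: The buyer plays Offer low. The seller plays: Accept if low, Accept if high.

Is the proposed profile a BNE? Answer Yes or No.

The buyer plays Offer low: E[Offer low] = 0.625·(8) + 0.375·(8) = 8; E[Offer high] = 3. Best-responding. ✓
The seller (reservation value low), facing Offer low: Accept gives 9, Reject gives 12. Proposed Accept is not best — profitable deviation exists. ✗
The seller (reservation value high), facing Offer low: Accept gives 1, Reject gives -3. Proposed Accept is best. ✓

No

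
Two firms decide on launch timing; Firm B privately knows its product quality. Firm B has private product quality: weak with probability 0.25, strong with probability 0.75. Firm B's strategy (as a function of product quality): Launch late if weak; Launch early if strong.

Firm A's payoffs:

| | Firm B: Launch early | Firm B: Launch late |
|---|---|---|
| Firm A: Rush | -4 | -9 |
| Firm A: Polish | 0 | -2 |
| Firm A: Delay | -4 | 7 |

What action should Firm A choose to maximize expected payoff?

E[Rush] = 0.25·(-9) + 0.75·(-4) = -5.25
E[Polish] = 0.25·(-2) + 0.75·(0) = -0.5
E[Delay] = 0.25·(7) + 0.75·(-4) = -1.25
Best response: Polish (-0.5 is the largest).

Polish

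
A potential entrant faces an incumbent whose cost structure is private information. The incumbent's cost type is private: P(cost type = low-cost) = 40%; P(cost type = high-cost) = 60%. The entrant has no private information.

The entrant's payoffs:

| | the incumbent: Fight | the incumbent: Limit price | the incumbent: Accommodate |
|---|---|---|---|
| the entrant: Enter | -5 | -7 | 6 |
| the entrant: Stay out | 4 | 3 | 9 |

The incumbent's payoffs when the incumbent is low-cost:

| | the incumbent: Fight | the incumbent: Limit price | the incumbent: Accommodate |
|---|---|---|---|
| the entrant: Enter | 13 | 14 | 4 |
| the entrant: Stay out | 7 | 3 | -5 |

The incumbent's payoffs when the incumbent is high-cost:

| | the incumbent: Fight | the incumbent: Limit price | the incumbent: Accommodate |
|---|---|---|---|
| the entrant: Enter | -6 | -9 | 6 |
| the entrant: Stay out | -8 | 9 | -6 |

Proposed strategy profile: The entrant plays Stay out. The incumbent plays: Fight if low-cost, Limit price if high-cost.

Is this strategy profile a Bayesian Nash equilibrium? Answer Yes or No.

A profile is a BNE iff every type of every player is best-responding given beliefs about the other side.
The entrant plays Stay out: E[Stay out] = 0.4·(4) + 0.6·(3) = 3.4; E[Enter] = -6.2. Best-responding. ✓
The incumbent (cost type low-cost), facing Stay out: Fight gives 7, Limit price gives 3, Accommodate gives -5. Proposed Fight is best. ✓
The incumbent (cost type high-cost), facing Stay out: Fight gives -8, Limit price gives 9, Accommodate gives -6. Proposed Limit price is best. ✓

Yes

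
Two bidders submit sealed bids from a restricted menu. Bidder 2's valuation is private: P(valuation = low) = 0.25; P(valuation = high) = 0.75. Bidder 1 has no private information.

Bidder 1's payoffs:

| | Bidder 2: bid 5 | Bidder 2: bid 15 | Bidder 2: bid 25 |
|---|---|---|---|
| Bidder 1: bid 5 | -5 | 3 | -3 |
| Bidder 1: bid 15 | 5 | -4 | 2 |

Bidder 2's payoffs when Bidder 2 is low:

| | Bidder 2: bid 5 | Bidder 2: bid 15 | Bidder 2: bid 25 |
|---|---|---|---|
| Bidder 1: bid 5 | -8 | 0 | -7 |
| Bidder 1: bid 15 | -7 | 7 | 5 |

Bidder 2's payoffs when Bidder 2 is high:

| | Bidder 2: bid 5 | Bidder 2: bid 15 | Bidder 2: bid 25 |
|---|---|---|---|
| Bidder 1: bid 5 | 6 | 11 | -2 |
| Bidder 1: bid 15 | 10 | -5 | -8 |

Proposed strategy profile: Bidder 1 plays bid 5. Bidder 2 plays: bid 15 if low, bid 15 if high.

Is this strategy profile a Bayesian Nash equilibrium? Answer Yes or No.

Bidder 1 plays bid 5: E[bid 5] = 0.25·(3) + 0.75·(3) = 3; E[bid 15] = -4. Best-responding. ✓
Bidder 2 (valuation low), facing bid 5: bid 5 gives -8, bid 15 gives 0, bid 25 gives -7. Proposed bid 15 is best. ✓
Bidder 2 (valuation high), facing bid 5: bid 5 gives 6, bid 15 gives 11, bid 25 gives -2. Proposed bid 15 is best. ✓

Yes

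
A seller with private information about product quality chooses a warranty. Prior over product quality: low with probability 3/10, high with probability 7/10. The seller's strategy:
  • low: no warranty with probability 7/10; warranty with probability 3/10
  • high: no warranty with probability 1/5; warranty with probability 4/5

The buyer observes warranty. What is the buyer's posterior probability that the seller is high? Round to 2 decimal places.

0.86

P(warranty) = (3/10)·(3/10) + (7/10)·(4/5) = 13/20
P(high | warranty) = ((7/10)·(4/5)) / (13/20) = (14/25) / (13/20) = 56/65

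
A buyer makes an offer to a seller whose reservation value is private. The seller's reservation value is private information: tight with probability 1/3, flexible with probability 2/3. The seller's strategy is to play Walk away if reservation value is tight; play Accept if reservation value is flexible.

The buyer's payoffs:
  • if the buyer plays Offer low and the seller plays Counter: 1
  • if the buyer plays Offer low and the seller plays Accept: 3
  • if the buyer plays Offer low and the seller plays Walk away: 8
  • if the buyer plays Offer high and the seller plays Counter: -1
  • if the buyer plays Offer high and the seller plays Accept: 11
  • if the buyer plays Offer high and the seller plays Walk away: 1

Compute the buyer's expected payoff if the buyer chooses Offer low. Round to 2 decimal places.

E[Offer low] = 1/3·8 + 2/3·3 = 8/3 + 2 = 14/3

4.67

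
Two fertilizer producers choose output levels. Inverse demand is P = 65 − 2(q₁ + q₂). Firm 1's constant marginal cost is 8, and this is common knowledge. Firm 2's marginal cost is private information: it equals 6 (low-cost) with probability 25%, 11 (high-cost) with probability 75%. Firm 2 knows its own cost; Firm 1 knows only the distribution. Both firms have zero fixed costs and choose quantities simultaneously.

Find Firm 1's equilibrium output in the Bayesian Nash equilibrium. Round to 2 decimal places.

9.79

Firm 2 with cost c maximizes (65 − 2(q₁+q₂) − c)·q₂, giving q₂(c) = (65 − c − 2q₁)/4.
E[c₂] = 0.25·6 + 0.75·11 = 9.75
Firm 1's FOC against E[q₂] yields q₁ = (65 − 2·8 + E[c₂])/6 = (65 − 16 + 9.75)/6 = 9.79167.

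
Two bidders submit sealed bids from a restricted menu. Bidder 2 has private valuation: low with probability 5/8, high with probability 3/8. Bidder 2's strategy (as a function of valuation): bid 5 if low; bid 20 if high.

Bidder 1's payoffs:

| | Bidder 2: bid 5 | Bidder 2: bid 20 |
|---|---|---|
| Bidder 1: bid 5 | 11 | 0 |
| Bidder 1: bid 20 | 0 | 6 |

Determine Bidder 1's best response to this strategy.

Compute Bidder 1's expected payoff for each action, taking the expectation over Bidder 2's type.
E[bid 5] = 5/8·(11) + 3/8·(0) = 55/8
E[bid 20] = 5/8·(0) + 3/8·(6) = 9/4
Best response: bid 5 (55/8 is the largest).

bid 5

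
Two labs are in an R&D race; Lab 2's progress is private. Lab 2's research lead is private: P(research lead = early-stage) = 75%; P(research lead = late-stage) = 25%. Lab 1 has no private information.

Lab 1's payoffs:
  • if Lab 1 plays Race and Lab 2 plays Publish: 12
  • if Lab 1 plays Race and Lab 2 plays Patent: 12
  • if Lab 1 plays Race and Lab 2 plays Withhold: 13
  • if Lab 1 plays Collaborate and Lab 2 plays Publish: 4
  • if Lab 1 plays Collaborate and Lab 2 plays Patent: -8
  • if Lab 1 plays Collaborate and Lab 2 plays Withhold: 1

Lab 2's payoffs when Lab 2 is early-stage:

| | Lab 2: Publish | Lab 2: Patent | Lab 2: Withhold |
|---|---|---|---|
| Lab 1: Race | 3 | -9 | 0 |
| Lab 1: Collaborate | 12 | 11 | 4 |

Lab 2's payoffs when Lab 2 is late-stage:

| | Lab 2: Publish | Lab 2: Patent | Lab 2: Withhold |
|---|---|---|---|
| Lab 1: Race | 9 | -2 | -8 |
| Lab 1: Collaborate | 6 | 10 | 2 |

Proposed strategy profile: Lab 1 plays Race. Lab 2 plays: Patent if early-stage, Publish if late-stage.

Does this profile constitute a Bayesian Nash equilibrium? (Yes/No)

No

Lab 1 plays Race: E[Race] = 0.75·(12) + 0.25·(12) = 12; E[Collaborate] = -5. Best-responding. ✓
Lab 2 (research lead early-stage), facing Race: Publish gives 3, Patent gives -9, Withhold gives 0. Proposed Patent is not best — profitable deviation exists. ✗
Lab 2 (research lead late-stage), facing Race: Publish gives 9, Patent gives -2, Withhold gives -8. Proposed Publish is best. ✓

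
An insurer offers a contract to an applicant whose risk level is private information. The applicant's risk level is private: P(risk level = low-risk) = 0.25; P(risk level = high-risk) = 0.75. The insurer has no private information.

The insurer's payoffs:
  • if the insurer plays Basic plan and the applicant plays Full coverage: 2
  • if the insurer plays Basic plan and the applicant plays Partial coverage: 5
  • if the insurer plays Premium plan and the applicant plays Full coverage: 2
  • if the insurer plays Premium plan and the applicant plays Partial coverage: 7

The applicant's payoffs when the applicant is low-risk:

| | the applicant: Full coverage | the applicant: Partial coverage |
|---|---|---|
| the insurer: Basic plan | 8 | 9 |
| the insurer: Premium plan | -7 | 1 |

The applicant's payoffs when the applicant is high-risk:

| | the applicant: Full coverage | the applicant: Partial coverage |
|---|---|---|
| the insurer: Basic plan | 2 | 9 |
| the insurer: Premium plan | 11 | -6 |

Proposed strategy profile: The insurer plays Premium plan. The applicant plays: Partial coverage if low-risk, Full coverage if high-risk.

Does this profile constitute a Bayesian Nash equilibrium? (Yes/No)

The insurer plays Premium plan: E[Premium plan] = 0.25·(7) + 0.75·(2) = 3.25; E[Basic plan] = 2.75. Best-responding. ✓
The applicant (risk level low-risk), facing Premium plan: Full coverage gives -7, Partial coverage gives 1. Proposed Partial coverage is best. ✓
The applicant (risk level high-risk), facing Premium plan: Full coverage gives 11, Partial coverage gives -6. Proposed Full coverage is best. ✓

Yes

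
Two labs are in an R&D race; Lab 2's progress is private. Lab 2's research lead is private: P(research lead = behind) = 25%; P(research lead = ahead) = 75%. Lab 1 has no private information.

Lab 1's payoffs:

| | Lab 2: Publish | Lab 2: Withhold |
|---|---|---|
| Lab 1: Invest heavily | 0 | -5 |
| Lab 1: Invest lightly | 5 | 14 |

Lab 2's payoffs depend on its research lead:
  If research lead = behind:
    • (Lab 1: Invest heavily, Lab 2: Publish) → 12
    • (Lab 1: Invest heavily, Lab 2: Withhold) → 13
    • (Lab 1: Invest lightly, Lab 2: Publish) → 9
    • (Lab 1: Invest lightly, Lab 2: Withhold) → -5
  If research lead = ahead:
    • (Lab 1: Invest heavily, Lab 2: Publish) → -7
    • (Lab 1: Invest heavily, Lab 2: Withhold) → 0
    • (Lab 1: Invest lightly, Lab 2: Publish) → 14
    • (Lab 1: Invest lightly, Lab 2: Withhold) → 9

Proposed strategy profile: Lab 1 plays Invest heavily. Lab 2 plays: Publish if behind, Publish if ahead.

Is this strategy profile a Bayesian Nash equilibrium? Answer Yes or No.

No

Lab 1 plays Invest heavily: E[Invest heavily] = 0.25·(0) + 0.75·(0) = 0; E[Invest lightly] = 5. Not best-responding. ✗
Lab 2 (research lead behind), facing Invest heavily: Publish gives 12, Withhold gives 13. Proposed Publish is not best — profitable deviation exists. ✗
Lab 2 (research lead ahead), facing Invest heavily: Publish gives -7, Withhold gives 0. Proposed Publish is not best — profitable deviation exists. ✗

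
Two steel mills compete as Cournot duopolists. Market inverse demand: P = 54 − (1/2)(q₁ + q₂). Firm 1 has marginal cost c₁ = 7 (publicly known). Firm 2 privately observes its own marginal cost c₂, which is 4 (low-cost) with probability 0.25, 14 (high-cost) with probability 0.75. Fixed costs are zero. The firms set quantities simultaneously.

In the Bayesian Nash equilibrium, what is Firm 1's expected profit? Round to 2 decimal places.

589.39

Type-c best response for Firm 2: q₂(c) = (54 − c) − q₁/2.
Firm 1 maximizes expected profit; its first-order condition is 54 − q₁ − (1/2)E[q₂] − 7 = 0.
Substituting E[q₂] and solving: E[c₂] = 11.5, so q₁ = (54 − 2·7 + 11.5)/(3/2) = 34.3333.
E[P] = 54 − (1/2)·(q₁ + E[q₂]) = 24.1667; Firm 1's expected profit = (E[P] − 7)·q₁ = (24.1667 − 7)·34.3333 = 589.389.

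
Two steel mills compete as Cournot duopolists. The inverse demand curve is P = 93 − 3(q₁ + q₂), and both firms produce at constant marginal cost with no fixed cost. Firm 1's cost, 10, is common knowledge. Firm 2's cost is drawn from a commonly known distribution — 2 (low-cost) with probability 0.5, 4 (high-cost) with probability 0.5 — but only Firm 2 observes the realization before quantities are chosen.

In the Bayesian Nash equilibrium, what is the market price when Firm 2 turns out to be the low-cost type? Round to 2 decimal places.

Type-c best response for Firm 2: q₂(c) = (93 − c)/6 − q₁/2.
Firm 1 maximizes expected profit; its first-order condition is 93 − 6q₁ − 3E[q₂] − 10 = 0.
Substituting E[q₂] and solving: E[c₂] = 3, so q₁ = (93 − 2·10 + 3)/9 = 8.44444.
q₂(low-cost) = 10.9444, so P = 93 − 3·(8.44444 + 10.9444) = 34.8333.

34.83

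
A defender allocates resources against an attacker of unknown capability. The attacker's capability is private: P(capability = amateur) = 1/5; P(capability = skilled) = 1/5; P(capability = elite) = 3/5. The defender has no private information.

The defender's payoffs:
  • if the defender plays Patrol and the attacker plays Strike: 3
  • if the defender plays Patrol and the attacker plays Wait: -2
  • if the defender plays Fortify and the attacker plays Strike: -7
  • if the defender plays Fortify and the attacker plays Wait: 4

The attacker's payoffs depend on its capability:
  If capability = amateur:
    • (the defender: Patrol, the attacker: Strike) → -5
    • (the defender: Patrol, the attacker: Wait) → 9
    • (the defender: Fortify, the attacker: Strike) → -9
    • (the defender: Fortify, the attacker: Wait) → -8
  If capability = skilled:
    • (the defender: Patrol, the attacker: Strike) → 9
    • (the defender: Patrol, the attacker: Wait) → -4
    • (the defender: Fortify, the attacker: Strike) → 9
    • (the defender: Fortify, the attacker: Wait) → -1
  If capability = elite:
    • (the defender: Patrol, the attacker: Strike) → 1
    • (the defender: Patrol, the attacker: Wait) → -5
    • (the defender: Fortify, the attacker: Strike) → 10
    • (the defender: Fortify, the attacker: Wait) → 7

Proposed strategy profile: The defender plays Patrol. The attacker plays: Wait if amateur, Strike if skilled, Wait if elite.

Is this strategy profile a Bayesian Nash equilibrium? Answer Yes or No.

No

A profile is a BNE iff every type of every player is best-responding given beliefs about the other side.
The defender plays Patrol: E[Patrol] = 1/5·(-2) + 1/5·(3) + 3/5·(-2) = -1; E[Fortify] = 9/5. Not best-responding. ✗
The attacker (capability amateur), facing Patrol: Strike gives -5, Wait gives 9. Proposed Wait is best. ✓
The attacker (capability skilled), facing Patrol: Strike gives 9, Wait gives -4. Proposed Strike is best. ✓
The attacker (capability elite), facing Patrol: Strike gives 1, Wait gives -5. Proposed Wait is not best — profitable deviation exists. ✗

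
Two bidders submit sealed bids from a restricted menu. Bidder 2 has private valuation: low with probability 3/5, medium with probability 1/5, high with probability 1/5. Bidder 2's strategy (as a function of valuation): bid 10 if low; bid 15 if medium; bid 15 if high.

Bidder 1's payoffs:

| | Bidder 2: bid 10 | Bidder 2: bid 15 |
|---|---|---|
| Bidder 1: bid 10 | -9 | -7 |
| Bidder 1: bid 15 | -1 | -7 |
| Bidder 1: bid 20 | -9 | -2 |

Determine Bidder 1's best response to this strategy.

bid 15

Compute Bidder 1's expected payoff for each action, taking the expectation over Bidder 2's type.
E[bid 10] = 3/5·(-9) + 1/5·(-7) + 1/5·(-7) = -41/5
E[bid 15] = 3/5·(-1) + 1/5·(-7) + 1/5·(-7) = -17/5
E[bid 20] = 3/5·(-9) + 1/5·(-2) + 1/5·(-2) = -31/5
Best response: bid 15 (-17/5 is the largest).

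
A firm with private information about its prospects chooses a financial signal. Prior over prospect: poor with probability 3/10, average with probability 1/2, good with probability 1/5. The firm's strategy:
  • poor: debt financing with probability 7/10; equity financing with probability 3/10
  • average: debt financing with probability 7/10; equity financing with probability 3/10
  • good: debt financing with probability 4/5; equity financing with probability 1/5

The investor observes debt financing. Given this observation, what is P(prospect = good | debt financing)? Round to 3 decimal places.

0.222

P(debt financing) = (3/10)·(7/10) + (1/2)·(7/10) + (1/5)·(4/5) = 18/25
P(good | debt financing) = ((1/5)·(4/5)) / (18/25) = (4/25) / (18/25) = 2/9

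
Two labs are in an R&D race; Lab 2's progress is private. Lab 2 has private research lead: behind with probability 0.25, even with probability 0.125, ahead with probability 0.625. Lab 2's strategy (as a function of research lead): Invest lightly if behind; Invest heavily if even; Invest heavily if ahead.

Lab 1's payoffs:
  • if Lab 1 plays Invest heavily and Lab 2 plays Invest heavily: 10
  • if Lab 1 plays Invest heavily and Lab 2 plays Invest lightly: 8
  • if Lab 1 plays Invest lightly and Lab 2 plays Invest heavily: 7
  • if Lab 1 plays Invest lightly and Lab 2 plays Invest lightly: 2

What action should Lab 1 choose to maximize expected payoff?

E[Invest heavily] = 0.25·(8) + 0.125·(10) + 0.625·(10) = 9.5
E[Invest lightly] = 0.25·(2) + 0.125·(7) + 0.625·(7) = 5.75
Best response: Invest heavily (9.5 is the largest).

Invest heavily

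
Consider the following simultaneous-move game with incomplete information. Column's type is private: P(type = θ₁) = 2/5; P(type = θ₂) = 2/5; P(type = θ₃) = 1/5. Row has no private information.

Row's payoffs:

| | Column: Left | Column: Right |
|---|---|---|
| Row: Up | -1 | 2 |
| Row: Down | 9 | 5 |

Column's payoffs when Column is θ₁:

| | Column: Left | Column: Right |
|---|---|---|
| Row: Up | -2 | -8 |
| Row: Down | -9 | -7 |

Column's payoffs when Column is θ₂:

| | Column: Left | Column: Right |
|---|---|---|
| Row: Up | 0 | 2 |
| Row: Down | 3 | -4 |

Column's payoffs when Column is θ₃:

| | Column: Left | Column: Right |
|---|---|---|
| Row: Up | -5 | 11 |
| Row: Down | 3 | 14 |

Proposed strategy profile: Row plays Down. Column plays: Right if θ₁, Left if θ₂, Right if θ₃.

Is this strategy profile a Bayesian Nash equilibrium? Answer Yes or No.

Yes

Row plays Down: E[Down] = 2/5·(5) + 2/5·(9) + 1/5·(5) = 33/5; E[Up] = 4/5. Best-responding. ✓
Column (type θ₁), facing Down: Left gives -9, Right gives -7. Proposed Right is best. ✓
Column (type θ₂), facing Down: Left gives 3, Right gives -4. Proposed Left is best. ✓
Column (type θ₃), facing Down: Left gives 3, Right gives 14. Proposed Right is best. ✓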